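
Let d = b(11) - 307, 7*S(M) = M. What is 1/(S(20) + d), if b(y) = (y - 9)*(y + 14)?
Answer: -7/1779 ≈ -0.0039348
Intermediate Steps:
b(y) = (-9 + y)*(14 + y)
S(M) = M/7
d = -257 (d = (-126 + 11² + 5*11) - 307 = (-126 + 121 + 55) - 307 = 50 - 307 = -257)
1/(S(20) + d) = 1/((⅐)*20 - 257) = 1/(20/7 - 257) = 1/(-1779/7) = -7/1779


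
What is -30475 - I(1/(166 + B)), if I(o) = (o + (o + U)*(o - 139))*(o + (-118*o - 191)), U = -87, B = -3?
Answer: 9907465578925/4330747 ≈ 2.2877e+6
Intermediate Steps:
I(o) = (-191 - 117*o)*(o + (-139 + o)*(-87 + o)) (I(o) = (o + (o - 87)*(o - 139))*(o + (-118*o - 191)) = (o + (-87 + o)*(-139 + o))*(o + (-191 - 118*o)) = (o + (-139 + o)*(-87 + o))*(-191 - 117*o) = (-191 - 117*o)*(o + (-139 + o)*(-87 + o)))
-30475 - I(1/(166 + B)) = -30475 - (-2309763 - 1371906/(166 - 3) - 117/(166 - 3)³ + 26134*(1/(166 - 3))²) = -30475 - (-2309763 - 1371906/163 - 117*(1/163)³ + 26134*(1/163)²) = -30475 - (-2309763 - 1371906*1/163 - 117*(1/163)³ + 26134*(1/163)²) = -30475 - (-2309763 - 1371906/163 - 117*1/4330747 + 26134*(1/26569)) = -30475 - (-2309763 - 1371906/163 - 117/4330747 + 26134/26569) = -30475 - 1*(-10039445093750/4330747) = -30475 + 10039445093750/4330747 = 9907465578925/4330747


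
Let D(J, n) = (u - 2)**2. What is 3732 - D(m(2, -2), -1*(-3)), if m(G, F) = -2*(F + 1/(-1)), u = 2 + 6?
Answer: 3696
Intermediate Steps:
u = 8
m(G, F) = 2 - 2*F (m(G, F) = -2*(F - 1) = -2*(-1 + F) = 2 - 2*F)
D(J, n) = 36 (D(J, n) = (8 - 2)**2 = 6**2 = 36)
3732 - D(m(2, -2), -1*(-3)) = 3732 - 1*36 = 3732 - 36 = 3696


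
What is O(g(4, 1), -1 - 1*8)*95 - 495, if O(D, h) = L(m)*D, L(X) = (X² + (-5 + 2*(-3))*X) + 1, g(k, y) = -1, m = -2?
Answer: -3060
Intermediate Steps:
L(X) = 1 + X² - 11*X (L(X) = (X² + (-5 - 6)*X) + 1 = (X² - 11*X) + 1 = 1 + X² - 11*X)
O(D, h) = 27*D (O(D, h) = (1 + (-2)² - 11*(-2))*D = (1 + 4 + 22)*D = 27*D)
O(g(4, 1), -1 - 1*8)*95 - 495 = (27*(-1))*95 - 495 = -27*95 - 495 = -2565 - 495 = -3060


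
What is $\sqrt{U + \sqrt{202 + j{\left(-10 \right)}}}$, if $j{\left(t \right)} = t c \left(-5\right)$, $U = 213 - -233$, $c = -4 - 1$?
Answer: $\sqrt{446 + 4 i \sqrt{3}} \approx 21.119 + 0.164 i$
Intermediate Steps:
$c = -5$ ($c = -4 - 1 = -5$)
$U = 446$ ($U = 213 + 233 = 446$)
$j{\left(t \right)} = 25 t$ ($j{\left(t \right)} = t \left(-5\right) \left(-5\right) = - 5 t \left(-5\right) = 25 t$)
$\sqrt{U + \sqrt{202 + j{\left(-10 \right)}}} = \sqrt{446 + \sqrt{202 + 25 \left(-10\right)}} = \sqrt{446 + \sqrt{202 - 250}} = \sqrt{446 + \sqrt{-48}} = \sqrt{446 + 4 i \sqrt{3}}$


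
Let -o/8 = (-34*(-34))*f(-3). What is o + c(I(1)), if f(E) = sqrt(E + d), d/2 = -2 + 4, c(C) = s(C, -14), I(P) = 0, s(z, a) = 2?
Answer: -9246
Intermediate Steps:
c(C) = 2
d = 4 (d = 2*(-2 + 4) = 2*2 = 4)
f(E) = sqrt(4 + E) (f(E) = sqrt(E + 4) = sqrt(4 + E))
o = -9248 (o = -8*(-34*(-34))*sqrt(4 - 3) = -9248*sqrt(1) = -9248 ≈ -9248.0)
o + c(I(1)) = -9248 + 2 = -9246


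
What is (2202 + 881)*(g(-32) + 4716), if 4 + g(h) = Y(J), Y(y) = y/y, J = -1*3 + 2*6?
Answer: 14530179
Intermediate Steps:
J = 9 (J = -3 + 12 = 9)
Y(y) = 1
g(h) = -3 (g(h) = -4 + 1 = -3)
(2202 + 881)*(g(-32) + 4716) = (2202 + 881)*(-3 + 4716) = 3083*4713 = 14530179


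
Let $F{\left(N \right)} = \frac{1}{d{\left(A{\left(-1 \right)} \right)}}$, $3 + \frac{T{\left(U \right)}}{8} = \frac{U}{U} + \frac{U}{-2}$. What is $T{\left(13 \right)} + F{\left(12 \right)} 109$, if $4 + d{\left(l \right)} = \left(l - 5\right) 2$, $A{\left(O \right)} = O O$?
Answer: $- \frac{925}{12} \approx -77.083$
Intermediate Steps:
$A{\left(O \right)} = O^{2}$
$T{\left(U \right)} = -16 - 4 U$ ($T{\left(U \right)} = -24 + 8 \left(\frac{U}{U} + \frac{U}{-2}\right) = -24 + 8 \left(1 + U \left(- \frac{1}{2}\right)\right) = -24 + 8 \left(1 - \frac{U}{2}\right) = -24 - \left(-8 + 4 U\right) = -16 - 4 U$)
$d{\left(l \right)} = -14 + 2 l$ ($d{\left(l \right)} = -4 + \left(l - 5\right) 2 = -4 + \left(-5 + l\right) 2 = -4 + \left(-10 + 2 l\right) = -14 + 2 l$)
$F{\left(N \right)} = - \frac{1}{12}$ ($F{\left(N \right)} = \frac{1}{-14 + 2 \left(-1\right)^{2}} = \frac{1}{-14 + 2 \cdot 1} = \frac{1}{-14 + 2} = \frac{1}{-12} = - \frac{1}{12}$)
$T{\left(13 \right)} + F{\left(12 \right)} 109 = \left(-16 - 52\right) - \frac{109}{12} = -68 - \frac{109}{12} = - \frac{925}{12}$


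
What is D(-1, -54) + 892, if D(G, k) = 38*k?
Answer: -1160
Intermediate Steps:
D(-1, -54) + 892 = 38*(-54) + 892 = -2052 + 892 = -1160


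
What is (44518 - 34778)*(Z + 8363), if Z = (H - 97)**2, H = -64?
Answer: 333926160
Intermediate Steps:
Z = 25921 (Z = (-64 - 97)**2 = (-161)**2 = 25921)
(44518 - 34778)*(Z + 8363) = (44518 - 34778)*(25921 + 8363) = 9740*34284 = 333926160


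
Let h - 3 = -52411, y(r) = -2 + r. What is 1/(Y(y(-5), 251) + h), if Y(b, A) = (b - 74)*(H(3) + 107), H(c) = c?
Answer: -1/61318 ≈ -1.6308e-5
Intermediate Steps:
h = -52408 (h = 3 - 52411 = -52408)
Y(b, A) = -8140 + 110*b (Y(b, A) = (b - 74)*(3 + 107) = (-74 + b)*110 = -8140 + 110*b)
1/(Y(y(-5), 251) + h) = 1/((-8140 + 110*(-2 - 5)) - 52408) = 1/((-8140 + 110*(-7)) - 52408) = 1/((-8140 - 770) - 52408) = 1/(-8910 - 52408) = 1/(-61318) = -1/61318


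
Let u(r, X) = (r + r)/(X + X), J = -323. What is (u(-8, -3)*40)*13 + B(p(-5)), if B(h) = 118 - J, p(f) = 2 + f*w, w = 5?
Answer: 5483/3 ≈ 1827.7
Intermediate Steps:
u(r, X) = r/X (u(r, X) = (2*r)/((2*X)) = (2*r)*(1/(2*X)) = r/X)
p(f) = 2 + 5*f (p(f) = 2 + f*5 = 2 + 5*f)
B(h) = 441 (B(h) = 118 - 1*(-323) = 118 + 323 = 441)
(u(-8, -3)*40)*13 + B(p(-5)) = (-8/(-3)*40)*13 + 441 = (-8*(-⅓)*40)*13 + 441 = ((8/3)*40)*13 + 441 = (320/3)*13 + 441 = 4160/3 + 441 = 5483/3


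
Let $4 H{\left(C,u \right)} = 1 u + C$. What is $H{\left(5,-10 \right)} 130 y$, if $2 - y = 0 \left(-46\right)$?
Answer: $-325$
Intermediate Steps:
$y = 2$ ($y = 2 - 0 \left(-46\right) = 2 - 0 = 2 + 0 = 2$)
$H{\left(C,u \right)} = \frac{C}{4} + \frac{u}{4}$ ($H{\left(C,u \right)} = \frac{1 u + C}{4} = \frac{u + C}{4} = \frac{C + u}{4} = \frac{C}{4} + \frac{u}{4}$)
$H{\left(5,-10 \right)} 130 y = \left(\frac{1}{4} \cdot 5 + \frac{1}{4} \left(-10\right)\right) 130 \cdot 2 = \left(\frac{5}{4} - \frac{5}{2}\right) 130 \cdot 2 = \left(- \frac{5}{4}\right) 130 \cdot 2 = \left(- \frac{325}{2}\right) 2 = -325$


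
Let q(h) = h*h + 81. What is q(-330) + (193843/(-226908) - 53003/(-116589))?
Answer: 87366038023993/801665964 ≈ 1.0898e+5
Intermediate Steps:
q(h) = 81 + h**2 (q(h) = h**2 + 81 = 81 + h**2)
q(-330) + (193843/(-226908) - 53003/(-116589)) = (81 + (-330)**2) + (193843/(-226908) - 53003/(-116589)) = (81 + 108900) + (193843*(-1/226908) - 53003*(-1/116589)) = 108981 + (-193843/226908 + 53003/116589) = 108981 - 320398691/801665964 = 87366038023993/801665964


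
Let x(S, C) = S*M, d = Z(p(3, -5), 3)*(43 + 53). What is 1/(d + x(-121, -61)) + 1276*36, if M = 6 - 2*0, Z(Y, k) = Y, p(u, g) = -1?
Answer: 37759391/822 ≈ 45936.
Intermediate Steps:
M = 6 (M = 6 + 0 = 6)
d = -96 (d = -(43 + 53) = -1*96 = -96)
x(S, C) = 6*S (x(S, C) = S*6 = 6*S)
1/(d + x(-121, -61)) + 1276*36 = 1/(-96 + 6*(-121)) + 1276*36 = 1/(-96 - 726) + 45936 = 1/(-822) + 45936 = -1/822 + 45936 = 37759391/822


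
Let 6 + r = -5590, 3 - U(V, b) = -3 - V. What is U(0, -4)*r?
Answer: -33576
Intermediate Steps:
U(V, b) = 6 + V (U(V, b) = 3 - (-3 - V) = 3 + (3 + V) = 6 + V)
r = -5596 (r = -6 - 5590 = -5596)
U(0, -4)*r = (6 + 0)*(-5596) = 6*(-5596) = -33576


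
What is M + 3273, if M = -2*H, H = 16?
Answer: 3241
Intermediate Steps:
M = -32 (M = -2*16 = -32)
M + 3273 = -32 + 3273 = 3241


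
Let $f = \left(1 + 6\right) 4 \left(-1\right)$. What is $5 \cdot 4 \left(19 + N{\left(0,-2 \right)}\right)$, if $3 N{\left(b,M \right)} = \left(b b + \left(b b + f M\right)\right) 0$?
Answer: $380$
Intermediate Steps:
$f = -28$ ($f = 7 \cdot 4 \left(-1\right) = 28 \left(-1\right) = -28$)
$N{\left(b,M \right)} = 0$ ($N{\left(b,M \right)} = \frac{\left(b b - \left(28 M - b b\right)\right) 0}{3} = \frac{\left(b^{2} - \left(- b^{2} + 28 M\right)\right) 0}{3} = \frac{\left(- 28 M + 2 b^{2}\right) 0}{3} = \frac{1}{3} \cdot 0 = 0$)
$5 \cdot 4 \left(19 + N{\left(0,-2 \right)}\right) = 5 \cdot 4 \left(19 + 0\right) = 20 \cdot 19 = 380$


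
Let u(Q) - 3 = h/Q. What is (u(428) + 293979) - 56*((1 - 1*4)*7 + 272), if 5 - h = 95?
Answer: 59904119/214 ≈ 2.7993e+5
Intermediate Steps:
h = -90 (h = 5 - 1*95 = 5 - 95 = -90)
u(Q) = 3 - 90/Q
(u(428) + 293979) - 56*((1 - 1*4)*7 + 272) = ((3 - 90/428) + 293979) - 56*((1 - 1*4)*7 + 272) = ((3 - 90*1/428) + 293979) - 56*((1 - 4)*7 + 272) = ((3 - 45/214) + 293979) - 56*(-3*7 + 272) = (597/214 + 293979) - 56*(-21 + 272) = 62912103/214 - 56*251 = 62912103/214 - 14056 = 59904119/214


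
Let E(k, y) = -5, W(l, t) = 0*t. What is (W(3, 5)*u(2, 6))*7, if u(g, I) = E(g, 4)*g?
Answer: 0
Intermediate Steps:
W(l, t) = 0
u(g, I) = -5*g
(W(3, 5)*u(2, 6))*7 = (0*(-5*2))*7 = (0*(-10))*7 = 0*7 = 0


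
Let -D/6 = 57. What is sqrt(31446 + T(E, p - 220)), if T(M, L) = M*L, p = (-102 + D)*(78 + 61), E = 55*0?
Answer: 3*sqrt(3494) ≈ 177.33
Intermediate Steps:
D = -342 (D = -6*57 = -342)
E = 0
p = -61716 (p = (-102 - 342)*(78 + 61) = -444*139 = -61716)
T(M, L) = L*M
sqrt(31446 + T(E, p - 220)) = sqrt(31446 + (-61716 - 220)*0) = sqrt(31446 - 61936*0) = sqrt(31446 + 0) = sqrt(31446) = 3*sqrt(3494)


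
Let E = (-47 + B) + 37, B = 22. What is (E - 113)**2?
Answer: 10201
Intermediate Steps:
E = 12 (E = (-47 + 22) + 37 = -25 + 37 = 12)
(E - 113)**2 = (12 - 113)**2 = (-101)**2 = 10201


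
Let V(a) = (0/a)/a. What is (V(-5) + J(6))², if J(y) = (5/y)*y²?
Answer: 900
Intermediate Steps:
V(a) = 0 (V(a) = 0/a = 0)
J(y) = 5*y
(V(-5) + J(6))² = (0 + 5*6)² = (0 + 30)² = 30² = 900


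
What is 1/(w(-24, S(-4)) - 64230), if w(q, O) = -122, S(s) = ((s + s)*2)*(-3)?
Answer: -1/64352 ≈ -1.5540e-5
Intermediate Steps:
S(s) = -12*s (S(s) = ((2*s)*2)*(-3) = (4*s)*(-3) = -12*s)
1/(w(-24, S(-4)) - 64230) = 1/(-122 - 64230) = 1/(-64352) = -1/64352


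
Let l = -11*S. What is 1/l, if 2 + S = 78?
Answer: -1/836 ≈ -0.0011962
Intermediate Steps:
S = 76 (S = -2 + 78 = 76)
l = -836 (l = -11*76 = -836)
1/l = 1/(-836) = -1/836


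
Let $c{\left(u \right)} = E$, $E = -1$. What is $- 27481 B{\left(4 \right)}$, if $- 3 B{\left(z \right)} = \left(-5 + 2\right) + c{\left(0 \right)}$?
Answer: $- \frac{109924}{3} \approx -36641.0$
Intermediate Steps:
$c{\left(u \right)} = -1$
$B{\left(z \right)} = \frac{4}{3}$ ($B{\left(z \right)} = - \frac{\left(-5 + 2\right) - 1}{3} = - \frac{-3 - 1}{3} = \left(- \frac{1}{3}\right) \left(-4\right) = \frac{4}{3}$)
$- 27481 B{\left(4 \right)} = \left(-27481\right) \frac{4}{3} = - \frac{109924}{3}$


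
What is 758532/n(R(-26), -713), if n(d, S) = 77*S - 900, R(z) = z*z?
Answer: -758532/55801 ≈ -13.594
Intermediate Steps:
R(z) = z²
n(d, S) = -900 + 77*S
758532/n(R(-26), -713) = 758532/(-900 + 77*(-713)) = 758532/(-900 - 54901) = 758532/(-55801) = 758532*(-1/55801) = -758532/55801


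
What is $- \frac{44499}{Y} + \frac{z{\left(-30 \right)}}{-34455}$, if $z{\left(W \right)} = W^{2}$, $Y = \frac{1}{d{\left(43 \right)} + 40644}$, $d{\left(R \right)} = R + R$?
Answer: $- \frac{4163184488250}{2297} \approx -1.8124 \cdot 10^{9}$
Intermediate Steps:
$d{\left(R \right)} = 2 R$
$Y = \frac{1}{40730}$ ($Y = \frac{1}{2 \cdot 43 + 40644} = \frac{1}{86 + 40644} = \frac{1}{40730} \approx 2.4552 \cdot 10^{-5}$)
$- \frac{44499}{Y} + \frac{z{\left(-30 \right)}}{-34455} = - 44499 \frac{1}{\frac{1}{40730}} + \frac{\left(-30\right)^{2}}{-34455} = \left(-44499\right) 40730 + 900 \left(- \frac{1}{34455}\right) = -1812444270 - \frac{60}{2297} = - \frac{4163184488250}{2297}$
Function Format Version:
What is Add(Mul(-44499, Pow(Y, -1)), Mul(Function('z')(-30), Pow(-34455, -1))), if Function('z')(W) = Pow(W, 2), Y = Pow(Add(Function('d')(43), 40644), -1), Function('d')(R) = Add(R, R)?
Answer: Rational(-4163184488250, 2297) ≈ -1.8124e+9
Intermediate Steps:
Function('d')(R) = Mul(2, R)
Y = Rational(1, 40730) (Y = Pow(Add(Mul(2, 43), 40644), -1) = Pow(Add(86, 40644), -1) = Pow(40730, -1) = Rational(1, 40730) ≈ 2.4552e-5)
Add(Mul(-44499, Pow(Y, -1)), Mul(Function('z')(-30), Pow(-34455, -1))) = Add(Mul(-44499, Pow(Rational(1, 40730), -1)), Mul(Pow(-30, 2), Pow(-34455, -1))) = Add(Mul(-44499, 40730), Mul(900, Rational(-1, 34455))) = Add(-1812444270, Rational(-60, 2297)) = Rational(-4163184488250, 2297)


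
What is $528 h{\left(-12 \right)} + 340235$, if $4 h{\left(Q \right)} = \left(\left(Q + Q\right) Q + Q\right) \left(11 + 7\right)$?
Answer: $996011$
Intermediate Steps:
$h{\left(Q \right)} = 9 Q^{2} + \frac{9 Q}{2}$ ($h{\left(Q \right)} = \frac{\left(\left(Q + Q\right) Q + Q\right) \left(11 + 7\right)}{4} = \frac{\left(2 Q Q + Q\right) 18}{4} = \frac{\left(2 Q^{2} + Q\right) 18}{4} = \frac{\left(Q + 2 Q^{2}\right) 18}{4} = \frac{18 Q + 36 Q^{2}}{4} = 9 Q^{2} + \frac{9 Q}{2}$)
$528 h{\left(-12 \right)} + 340235 = 528 \cdot \frac{9}{2} \left(-12\right) \left(1 + 2 \left(-12\right)\right) + 340235 = 528 \cdot \frac{9}{2} \left(-12\right) \left(1 - 24\right) + 340235 = 528 \cdot \frac{9}{2} \left(-12\right) \left(-23\right) + 340235 = 528 \cdot 1242 + 340235 = 655776 + 340235 = 996011$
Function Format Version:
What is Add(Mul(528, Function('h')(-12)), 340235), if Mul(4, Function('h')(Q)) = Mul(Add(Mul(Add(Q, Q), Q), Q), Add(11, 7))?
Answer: 996011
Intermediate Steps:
Function('h')(Q) = Add(Mul(9, Pow(Q, 2)), Mul(Rational(9, 2), Q)) (Function('h')(Q) = Mul(Rational(1, 4), Mul(Add(Mul(Add(Q, Q), Q), Q), Add(11, 7))) = Mul(Rational(1, 4), Mul(Add(Mul(Mul(2, Q), Q), Q), 18)) = Mul(Rational(1, 4), Mul(Add(Mul(2, Pow(Q, 2)), Q), 18)) = Mul(Rational(1, 4), Mul(Add(Q, Mul(2, Pow(Q, 2))), 18)) = Mul(Rational(1, 4), Add(Mul(18, Q), Mul(36, Pow(Q, 2)))) = Add(Mul(9, Pow(Q, 2)), Mul(Rational(9, 2), Q)))
Add(Mul(528, Function('h')(-12)), 340235) = Add(Mul(528, Mul(Rational(9, 2), -12, Add(1, Mul(2, -12)))), 340235) = Add(Mul(528, Mul(Rational(9, 2), -12, Add(1, -24))), 340235) = Add(Mul(528, Mul(Rational(9, 2), -12, -23)), 340235) = Add(Mul(528, 1242), 340235) = Add(655776, 340235) = 996011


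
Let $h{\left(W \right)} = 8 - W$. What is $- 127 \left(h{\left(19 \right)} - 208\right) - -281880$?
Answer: $309693$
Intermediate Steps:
$- 127 \left(h{\left(19 \right)} - 208\right) - -281880 = - 127 \left(\left(8 - 19\right) - 208\right) - -281880 = - 127 \left(\left(8 - 19\right) - 208\right) + 281880 = - 127 \left(-11 - 208\right) + 281880 = \left(-127\right) \left(-219\right) + 281880 = 27813 + 281880 = 309693$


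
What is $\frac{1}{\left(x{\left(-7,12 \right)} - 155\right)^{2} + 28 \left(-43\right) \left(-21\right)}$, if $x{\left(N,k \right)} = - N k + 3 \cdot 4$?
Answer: $\frac{1}{28765} \approx 3.4764 \cdot 10^{-5}$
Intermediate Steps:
$x{\left(N,k \right)} = 12 - N k$ ($x{\left(N,k \right)} = - N k + 12 = 12 - N k$)
$\frac{1}{\left(x{\left(-7,12 \right)} - 155\right)^{2} + 28 \left(-43\right) \left(-21\right)} = \frac{1}{\left(\left(12 - \left(-7\right) 12\right) - 155\right)^{2} + 28 \left(-43\right) \left(-21\right)} = \frac{1}{\left(\left(12 + 84\right) - 155\right)^{2} - -25284} = \frac{1}{\left(96 - 155\right)^{2} + 25284} = \frac{1}{\left(-59\right)^{2} + 25284} = \frac{1}{3481 + 25284} = \frac{1}{28765}$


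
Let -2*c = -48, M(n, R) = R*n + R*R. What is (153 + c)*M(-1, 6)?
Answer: 5310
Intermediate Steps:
M(n, R) = R**2 + R*n (M(n, R) = R*n + R**2 = R**2 + R*n)
c = 24 (c = -1/2*(-48) = 24)
(153 + c)*M(-1, 6) = (153 + 24)*(6*(6 - 1)) = 177*(6*5) = 177*30 = 5310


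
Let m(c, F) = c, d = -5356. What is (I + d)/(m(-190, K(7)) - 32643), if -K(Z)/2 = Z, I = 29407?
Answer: -24051/32833 ≈ -0.73252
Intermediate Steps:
K(Z) = -2*Z
(I + d)/(m(-190, K(7)) - 32643) = (29407 - 5356)/(-190 - 32643) = 24051/(-32833) = 24051*(-1/32833) = -24051/32833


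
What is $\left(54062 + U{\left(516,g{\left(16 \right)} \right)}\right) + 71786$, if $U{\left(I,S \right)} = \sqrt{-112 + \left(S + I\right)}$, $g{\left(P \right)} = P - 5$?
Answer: $125848 + \sqrt{415} \approx 1.2587 \cdot 10^{5}$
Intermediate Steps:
$g{\left(P \right)} = -5 + P$
$U{\left(I,S \right)} = \sqrt{-112 + I + S}$ ($U{\left(I,S \right)} = \sqrt{-112 + \left(I + S\right)} = \sqrt{-112 + I + S}$)
$\left(54062 + U{\left(516,g{\left(16 \right)} \right)}\right) + 71786 = \left(54062 + \sqrt{-112 + 516 + \left(-5 + 16\right)}\right) + 71786 = \left(54062 + \sqrt{-112 + 516 + 11}\right) + 71786 = \left(54062 + \sqrt{415}\right) + 71786 = 125848 + \sqrt{415}$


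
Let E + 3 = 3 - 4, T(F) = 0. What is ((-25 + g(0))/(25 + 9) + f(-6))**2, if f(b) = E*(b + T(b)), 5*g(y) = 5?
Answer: 156816/289 ≈ 542.62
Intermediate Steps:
g(y) = 1 (g(y) = (1/5)*5 = 1)
E = -4 (E = -3 + (3 - 4) = -3 - 1 = -4)
f(b) = -4*b (f(b) = -4*(b + 0) = -4*b)
((-25 + g(0))/(25 + 9) + f(-6))**2 = ((-25 + 1)/(25 + 9) - 4*(-6))**2 = (-24/34 + 24)**2 = (-24*1/34 + 24)**2 = (-12/17 + 24)**2 = (396/17)**2 = 156816/289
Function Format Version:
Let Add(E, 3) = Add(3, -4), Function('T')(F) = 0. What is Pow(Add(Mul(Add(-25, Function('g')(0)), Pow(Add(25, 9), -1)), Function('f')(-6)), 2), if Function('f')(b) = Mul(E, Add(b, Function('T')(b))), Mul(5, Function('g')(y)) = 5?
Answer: Rational(156816, 289) ≈ 542.62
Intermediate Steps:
Function('g')(y) = 1 (Function('g')(y) = Mul(Rational(1, 5), 5) = 1)
E = -4 (E = Add(-3, Add(3, -4)) = Add(-3, -1) = -4)
Function('f')(b) = Mul(-4, b) (Function('f')(b) = Mul(-4, Add(b, 0)) = Mul(-4, b))
Pow(Add(Mul(Add(-25, Function('g')(0)), Pow(Add(25, 9), -1)), Function('f')(-6)), 2) = Pow(Add(Mul(Add(-25, 1), Pow(Add(25, 9), -1)), Mul(-4, -6)), 2) = Pow(Add(Mul(-24, Pow(34, -1)), 24), 2) = Pow(Add(Mul(-24, Rational(1, 34)), 24), 2) = Pow(Add(Rational(-12, 17), 24), 2) = Pow(Rational(396, 17), 2) = Rational(156816, 289)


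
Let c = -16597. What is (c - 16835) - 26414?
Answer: -59846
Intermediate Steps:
(c - 16835) - 26414 = (-16597 - 16835) - 26414 = -33432 - 26414 = -59846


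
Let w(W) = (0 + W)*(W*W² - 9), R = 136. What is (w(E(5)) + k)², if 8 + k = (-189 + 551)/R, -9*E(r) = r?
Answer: 11751210409/199048037904 ≈ 0.059037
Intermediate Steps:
E(r) = -r/9
w(W) = W*(-9 + W³) (w(W) = W*(W³ - 9) = W*(-9 + W³))
k = -363/68 (k = -8 + (-189 + 551)/136 = -8 + 362*(1/136) = -8 + 181/68 = -363/68 ≈ -5.3382)
(w(E(5)) + k)² = ((-⅑*5)*(-9 + (-⅑*5)³) - 363/68)² = (-5*(-9 + (-5/9)³)/9 - 363/68)² = (-5*(-9 - 125/729)/9 - 363/68)² = (-5/9*(-6686/729) - 363/68)² = (33430/6561 - 363/68)² = (-108403/446148)² = 11751210409/199048037904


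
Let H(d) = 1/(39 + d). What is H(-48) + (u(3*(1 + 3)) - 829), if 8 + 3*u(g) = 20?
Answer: -7426/9 ≈ -825.11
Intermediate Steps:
u(g) = 4 (u(g) = -8/3 + (1/3)*20 = -8/3 + 20/3 = 4)
H(-48) + (u(3*(1 + 3)) - 829) = 1/(39 - 48) + (4 - 829) = 1/(-9) - 825 = -1/9 - 825 = -7426/9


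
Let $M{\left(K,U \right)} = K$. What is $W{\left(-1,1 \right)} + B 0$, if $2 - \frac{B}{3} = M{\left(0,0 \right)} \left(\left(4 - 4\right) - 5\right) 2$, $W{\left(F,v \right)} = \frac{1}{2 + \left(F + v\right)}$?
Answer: $\frac{1}{2} \approx 0.5$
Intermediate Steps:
$W{\left(F,v \right)} = \frac{1}{2 + F + v}$
$B = 6$ ($B = 6 - 3 \cdot 0 \left(\left(4 - 4\right) - 5\right) 2 = 6 - 3 \cdot 0 \left(0 - 5\right) 2 = 6 - 3 \cdot 0 \left(-5\right) 2 = 6 - 3 \cdot 0 \cdot 2 = 6 - 0 = 6 + 0 = 6$)
$W{\left(-1,1 \right)} + B 0 = \frac{1}{2 - 1 + 1} + 6 \cdot 0 = \frac{1}{2} + 0 = \frac{1}{2}$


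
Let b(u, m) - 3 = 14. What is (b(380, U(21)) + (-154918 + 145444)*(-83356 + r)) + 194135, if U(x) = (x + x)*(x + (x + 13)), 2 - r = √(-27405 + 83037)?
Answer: 789889948 + 37896*√3477 ≈ 7.9212e+8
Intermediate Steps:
r = 2 - 4*√3477 (r = 2 - √(-27405 + 83037) = 2 - √55632 = 2 - 4*√3477 ≈ -233.86)
U(x) = 2*x*(13 + 2*x) (U(x) = (2*x)*(x + (13 + x)) = (2*x)*(13 + 2*x) = 2*x*(13 + 2*x))
b(u, m) = 17 (b(u, m) = 3 + 14 = 17)
(b(380, U(21)) + (-154918 + 145444)*(-83356 + r)) + 194135 = (17 + (-154918 + 145444)*(-83356 + (2 - 4*√3477))) + 194135 = (17 - 9474*(-83354 - 4*√3477)) + 194135 = (17 + (789695796 + 37896*√3477)) + 194135 = (789695813 + 37896*√3477) + 194135 = 789889948 + 37896*√3477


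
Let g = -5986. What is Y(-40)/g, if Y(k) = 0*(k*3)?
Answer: 0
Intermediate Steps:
Y(k) = 0 (Y(k) = 0*(3*k) = 0)
Y(-40)/g = 0/(-5986) = 0*(-1/5986) = 0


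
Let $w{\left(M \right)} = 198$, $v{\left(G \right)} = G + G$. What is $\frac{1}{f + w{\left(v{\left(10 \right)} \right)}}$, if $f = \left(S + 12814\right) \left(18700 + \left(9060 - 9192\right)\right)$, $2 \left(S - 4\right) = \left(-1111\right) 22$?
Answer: $\frac{1}{11085294} \approx 9.021 \cdot 10^{-8}$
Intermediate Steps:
$v{\left(G \right)} = 2 G$
$S = -12217$ ($S = 4 + \frac{\left(-1111\right) 22}{2} = 4 + \frac{1}{2} \left(-24442\right) = 4 - 12221 = -12217$)
$f = 11085096$ ($f = \left(-12217 + 12814\right) \left(18700 + \left(9060 - 9192\right)\right) = 597 \left(18700 + \left(9060 - 9192\right)\right) = 597 \left(18700 - 132\right) = 597 \cdot 18568 = 11085096$)
$\frac{1}{f + w{\left(v{\left(10 \right)} \right)}} = \frac{1}{11085096 + 198} = \frac{1}{11085294}$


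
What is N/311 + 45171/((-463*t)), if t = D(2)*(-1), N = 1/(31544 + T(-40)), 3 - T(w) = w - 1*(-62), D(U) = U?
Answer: 442868906951/9078758650 ≈ 48.781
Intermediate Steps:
T(w) = -59 - w (T(w) = 3 - (w - 1*(-62)) = 3 - (w + 62) = 3 - (62 + w) = 3 + (-62 - w) = -59 - w)
N = 1/31525 (N = 1/(31544 + (-59 - 1*(-40))) = 1/(31544 + (-59 + 40)) = 1/(31544 - 19) = 1/31525 ≈ 3.1721e-5)
t = -2 (t = 2*(-1) = -2)
N/311 + 45171/((-463*t)) = (1/31525)/311 + 45171/((-463*(-2))) = (1/31525)*(1/311) + 45171/926 = 1/9804275 + 45171*(1/926) = 1/9804275 + 45171/926 = 442868906951/9078758650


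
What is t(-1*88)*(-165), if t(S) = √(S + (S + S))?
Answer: -330*I*√66 ≈ -2680.9*I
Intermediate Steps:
t(S) = √3*√S (t(S) = √(S + 2*S) = √(3*S) = √3*√S)
t(-1*88)*(-165) = (√3*√(-1*88))*(-165) = (√3*√(-88))*(-165) = (√3*(2*I*√22))*(-165) = (2*I*√66)*(-165) = -330*I*√66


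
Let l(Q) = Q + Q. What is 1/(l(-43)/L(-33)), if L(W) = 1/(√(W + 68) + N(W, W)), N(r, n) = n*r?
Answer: -1089/101986196 + √35/101986196 ≈ -1.0620e-5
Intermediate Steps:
l(Q) = 2*Q
L(W) = 1/(W² + √(68 + W)) (L(W) = 1/(√(W + 68) + W*W) = 1/(√(68 + W) + W²) = 1/(W² + √(68 + W)))
1/(l(-43)/L(-33)) = 1/((2*(-43))/(1/((-33)² + √(68 - 33)))) = 1/(-(93654 + 86*√35)) = 1/(-86*(1089 + √35)) = 1/(-93654 - 86*√35)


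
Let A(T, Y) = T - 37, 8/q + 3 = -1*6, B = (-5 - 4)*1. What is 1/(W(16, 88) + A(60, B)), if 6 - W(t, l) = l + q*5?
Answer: -9/491 ≈ -0.018330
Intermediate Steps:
B = -9 (B = -9*1 = -9)
q = -8/9 (q = 8/(-3 - 1*6) = 8/(-3 - 6) = 8/(-9) = 8*(-⅑) = -8/9 ≈ -0.88889)
W(t, l) = 94/9 - l (W(t, l) = 6 - (l - 8/9*5) = 6 - (l - 40/9) = 6 - (-40/9 + l) = 6 + (40/9 - l) = 94/9 - l)
A(T, Y) = -37 + T
1/(W(16, 88) + A(60, B)) = 1/((94/9 - 1*88) + (-37 + 60)) = 1/((94/9 - 88) + 23) = 1/(-698/9 + 23) = 1/(-491/9) = -9/491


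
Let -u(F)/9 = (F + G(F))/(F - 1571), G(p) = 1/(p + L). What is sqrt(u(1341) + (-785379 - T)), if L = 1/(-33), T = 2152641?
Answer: I*sqrt(5753244070995486)/44252 ≈ 1714.1*I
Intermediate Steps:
L = -1/33 ≈ -0.030303
G(p) = 1/(-1/33 + p) (G(p) = 1/(p - 1/33) = 1/(-1/33 + p))
u(F) = -9*(F + 33/(-1 + 33*F))/(-1571 + F) (u(F) = -9*(F + 33/(-1 + 33*F))/(F - 1571) = -9*(F + 33/(-1 + 33*F))/(-1571 + F))
sqrt(u(1341) + (-785379 - T)) = sqrt(9*(-33 - 1*1341*(-1 + 33*1341))/((-1 + 33*1341)*(-1571 + 1341)) + (-785379 - 1*2152641)) = sqrt(9*(-33 - 1*1341*(-1 + 44253))/((-1 + 44253)*(-230)) + (-785379 - 2152641)) = sqrt(9*(-1/230)*(-33 - 1*1341*44252)/44252 - 2938020) = sqrt(9*(1/44252)*(-1/230)*(-33 - 59341932) - 2938020) = sqrt(9*(1/44252)*(-1/230)*(-59341965) - 2938020) = sqrt(106815537/2035592 - 2938020) = sqrt(-5980503192303/2035592) = I*sqrt(5753244070995486)/44252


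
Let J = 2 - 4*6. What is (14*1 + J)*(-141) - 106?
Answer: 1022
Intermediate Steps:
J = -22 (J = 2 - 24 = -22)
(14*1 + J)*(-141) - 106 = (14*1 - 22)*(-141) - 106 = (14 - 22)*(-141) - 106 = -8*(-141) - 106 = 1128 - 106 = 1022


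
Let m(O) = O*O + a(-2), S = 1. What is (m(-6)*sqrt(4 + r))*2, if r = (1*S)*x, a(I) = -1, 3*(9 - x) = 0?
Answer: 70*sqrt(13) ≈ 252.39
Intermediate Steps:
x = 9 (x = 9 - 1/3*0 = 9 + 0 = 9)
r = 9 (r = (1*1)*9 = 1*9 = 9)
m(O) = -1 + O**2 (m(O) = O*O - 1 = O**2 - 1 = -1 + O**2)
(m(-6)*sqrt(4 + r))*2 = ((-1 + (-6)**2)*sqrt(4 + 9))*2 = ((-1 + 36)*sqrt(13))*2 = (35*sqrt(13))*2 = 70*sqrt(13)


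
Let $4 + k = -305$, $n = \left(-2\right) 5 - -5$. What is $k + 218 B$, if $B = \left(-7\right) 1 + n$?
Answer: $-2925$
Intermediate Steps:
$n = -5$ ($n = -10 + 5 = -5$)
$k = -309$ ($k = -4 - 305 = -309$)
$B = -12$ ($B = \left(-7\right) 1 - 5 = -7 - 5 = -12$)
$k + 218 B = -309 + 218 \left(-12\right) = -309 - 2616 = -2925$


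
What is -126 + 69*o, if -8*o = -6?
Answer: -297/4 ≈ -74.250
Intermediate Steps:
o = 3/4 (o = -1/8*(-6) = 3/4 ≈ 0.75000)
-126 + 69*o = -126 + 69*(3/4) = -126 + 207/4 = -297/4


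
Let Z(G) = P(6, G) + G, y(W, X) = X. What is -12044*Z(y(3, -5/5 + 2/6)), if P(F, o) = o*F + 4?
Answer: 24088/3 ≈ 8029.3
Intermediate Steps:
P(F, o) = 4 + F*o (P(F, o) = F*o + 4 = 4 + F*o)
Z(G) = 4 + 7*G (Z(G) = (4 + 6*G) + G = 4 + 7*G)
-12044*Z(y(3, -5/5 + 2/6)) = -12044*(4 + 7*(-5/5 + 2/6)) = -12044*(4 + 7*(-5*⅕ + 2*(⅙))) = -12044*(4 + 7*(-1 + ⅓)) = -12044*(4 + 7*(-⅔)) = -12044*(4 - 14/3) = -12044*(-⅔) = 24088/3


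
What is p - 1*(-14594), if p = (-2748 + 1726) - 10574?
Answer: 2998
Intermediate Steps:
p = -11596 (p = -1022 - 10574 = -11596)
p - 1*(-14594) = -11596 - 1*(-14594) = -11596 + 14594 = 2998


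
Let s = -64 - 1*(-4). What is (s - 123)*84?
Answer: -15372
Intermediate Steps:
s = -60 (s = -64 + 4 = -60)
(s - 123)*84 = (-60 - 123)*84 = -183*84 = -15372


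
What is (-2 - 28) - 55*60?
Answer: -3330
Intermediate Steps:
(-2 - 28) - 55*60 = -30 - 3300 = -3330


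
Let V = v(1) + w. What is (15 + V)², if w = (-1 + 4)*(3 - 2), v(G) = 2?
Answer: 400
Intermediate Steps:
w = 3 (w = 3*1 = 3)
V = 5 (V = 2 + 3 = 5)
(15 + V)² = (15 + 5)² = 20² = 400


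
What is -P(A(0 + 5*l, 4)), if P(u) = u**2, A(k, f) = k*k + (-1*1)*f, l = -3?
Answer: -48841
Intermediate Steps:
A(k, f) = k**2 - f
-P(A(0 + 5*l, 4)) = -((0 + 5*(-3))**2 - 1*4)**2 = -((0 - 15)**2 - 4)**2 = -((-15)**2 - 4)**2 = -(225 - 4)**2 = -1*221**2 = -1*48841 = -48841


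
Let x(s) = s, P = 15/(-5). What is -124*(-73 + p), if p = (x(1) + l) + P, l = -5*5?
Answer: 12400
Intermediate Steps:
l = -25
P = -3 (P = 15*(-⅕) = -3)
p = -27 (p = (1 - 25) - 3 = -24 - 3 = -27)
-124*(-73 + p) = -124*(-73 - 27) = -124*(-100) = 12400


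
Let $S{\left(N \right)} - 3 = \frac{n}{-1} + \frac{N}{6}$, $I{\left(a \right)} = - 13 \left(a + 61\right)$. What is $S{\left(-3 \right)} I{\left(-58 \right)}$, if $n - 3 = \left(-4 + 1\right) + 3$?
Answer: $\frac{39}{2} \approx 19.5$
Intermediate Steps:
$n = 3$ ($n = 3 + \left(\left(-4 + 1\right) + 3\right) = 3 + \left(-3 + 3\right) = 3 + 0 = 3$)
$I{\left(a \right)} = -793 - 13 a$ ($I{\left(a \right)} = - 13 \left(61 + a\right) = -793 - 13 a$)
$S{\left(N \right)} = \frac{N}{6}$ ($S{\left(N \right)} = 3 + \left(\frac{3}{-1} + \frac{N}{6}\right) = 3 + \left(3 \left(-1\right) + N \frac{1}{6}\right) = 3 + \left(-3 + \frac{N}{6}\right) = \frac{N}{6}$)
$S{\left(-3 \right)} I{\left(-58 \right)} = \frac{1}{6} \left(-3\right) \left(-793 - -754\right) = - \frac{-793 + 754}{2} = \left(- \frac{1}{2}\right) \left(-39\right) = \frac{39}{2}$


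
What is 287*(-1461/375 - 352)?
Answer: -12767769/125 ≈ -1.0214e+5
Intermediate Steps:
287*(-1461/375 - 352) = 287*(-1461*1/375 - 352) = 287*(-487/125 - 352) = 287*(-44487/125) = -12767769/125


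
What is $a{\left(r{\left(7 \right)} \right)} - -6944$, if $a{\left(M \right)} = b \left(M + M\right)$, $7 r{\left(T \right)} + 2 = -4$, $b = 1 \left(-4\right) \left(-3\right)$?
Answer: $\frac{48464}{7} \approx 6923.4$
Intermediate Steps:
$b = 12$ ($b = \left(-4\right) \left(-3\right) = 12$)
$r{\left(T \right)} = - \frac{6}{7}$ ($r{\left(T \right)} = - \frac{2}{7} + \frac{1}{7} \left(-4\right) = - \frac{2}{7} - \frac{4}{7} = - \frac{6}{7}$)
$a{\left(M \right)} = 24 M$ ($a{\left(M \right)} = 12 \left(M + M\right) = 12 \cdot 2 M = 24 M$)
$a{\left(r{\left(7 \right)} \right)} - -6944 = 24 \left(- \frac{6}{7}\right) - -6944 = - \frac{144}{7} + 6944 = \frac{48464}{7}$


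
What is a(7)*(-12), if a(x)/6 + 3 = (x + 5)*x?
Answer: -5832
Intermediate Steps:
a(x) = -18 + 6*x*(5 + x) (a(x) = -18 + 6*((x + 5)*x) = -18 + 6*((5 + x)*x) = -18 + 6*(x*(5 + x)) = -18 + 6*x*(5 + x))
a(7)*(-12) = (-18 + 6*7² + 30*7)*(-12) = (-18 + 6*49 + 210)*(-12) = (-18 + 294 + 210)*(-12) = 486*(-12) = -5832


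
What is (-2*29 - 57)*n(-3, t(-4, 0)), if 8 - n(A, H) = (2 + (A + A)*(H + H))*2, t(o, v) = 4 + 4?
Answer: -22540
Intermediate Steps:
t(o, v) = 8
n(A, H) = 4 - 8*A*H (n(A, H) = 8 - (2 + (A + A)*(H + H))*2 = 8 - (2 + (2*A)*(2*H))*2 = 8 - (2 + 4*A*H)*2 = 8 - (4 + 8*A*H) = 8 + (-4 - 8*A*H) = 4 - 8*A*H)
(-2*29 - 57)*n(-3, t(-4, 0)) = (-2*29 - 57)*(4 - 8*(-3)*8) = (-58 - 57)*(4 + 192) = -115*196 = -22540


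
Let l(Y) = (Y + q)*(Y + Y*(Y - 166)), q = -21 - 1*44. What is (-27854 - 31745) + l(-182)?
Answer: -15658637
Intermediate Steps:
q = -65 (q = -21 - 44 = -65)
l(Y) = (-65 + Y)*(Y + Y*(-166 + Y)) (l(Y) = (Y - 65)*(Y + Y*(Y - 166)) = (-65 + Y)*(Y + Y*(-166 + Y)))
(-27854 - 31745) + l(-182) = (-27854 - 31745) - 182*(10725 + (-182)² - 230*(-182)) = -59599 - 182*(10725 + 33124 + 41860) = -59599 - 182*85709 = -59599 - 15599038 = -15658637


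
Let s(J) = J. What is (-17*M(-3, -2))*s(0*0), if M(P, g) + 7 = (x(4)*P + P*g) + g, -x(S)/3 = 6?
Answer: 0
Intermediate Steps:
x(S) = -18 (x(S) = -3*6 = -18)
M(P, g) = -7 + g - 18*P + P*g (M(P, g) = -7 + ((-18*P + P*g) + g) = -7 + (g - 18*P + P*g) = -7 + g - 18*P + P*g)
(-17*M(-3, -2))*s(0*0) = (-17*(-7 - 2 - 18*(-3) - 3*(-2)))*(0*0) = -17*(-7 - 2 + 54 + 6)*0 = -17*51*0 = -867*0 = 0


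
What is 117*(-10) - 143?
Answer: -1313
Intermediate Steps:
117*(-10) - 143 = -1170 - 143 = -1313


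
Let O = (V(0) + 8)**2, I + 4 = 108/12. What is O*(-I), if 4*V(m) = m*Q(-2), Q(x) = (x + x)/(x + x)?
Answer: -320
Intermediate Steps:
Q(x) = 1 (Q(x) = (2*x)/((2*x)) = (2*x)*(1/(2*x)) = 1)
V(m) = m/4 (V(m) = (m*1)/4 = m/4)
I = 5 (I = -4 + 108/12 = -4 + 108*(1/12) = -4 + 9 = 5)
O = 64 (O = ((1/4)*0 + 8)**2 = (0 + 8)**2 = 8**2 = 64)
O*(-I) = 64*(-1*5) = 64*(-5) = -320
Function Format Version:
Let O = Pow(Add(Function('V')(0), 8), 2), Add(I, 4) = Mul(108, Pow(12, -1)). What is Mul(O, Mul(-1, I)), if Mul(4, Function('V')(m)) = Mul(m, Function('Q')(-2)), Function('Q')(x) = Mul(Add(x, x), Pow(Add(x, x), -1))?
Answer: -320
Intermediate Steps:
Function('Q')(x) = 1 (Function('Q')(x) = Mul(Mul(2, x), Pow(Mul(2, x), -1)) = Mul(Mul(2, x), Mul(Rational(1, 2), Pow(x, -1))) = 1)
Function('V')(m) = Mul(Rational(1, 4), m) (Function('V')(m) = Mul(Rational(1, 4), Mul(m, 1)) = Mul(Rational(1, 4), m))
I = 5 (I = Add(-4, Mul(108, Pow(12, -1))) = Add(-4, Mul(108, Rational(1, 12))) = Add(-4, 9) = 5)
O = 64 (O = Pow(Add(Mul(Rational(1, 4), 0), 8), 2) = Pow(Add(0, 8), 2) = Pow(8, 2) = 64)
Mul(O, Mul(-1, I)) = Mul(64, Mul(-1, 5)) = Mul(64, -5) = -320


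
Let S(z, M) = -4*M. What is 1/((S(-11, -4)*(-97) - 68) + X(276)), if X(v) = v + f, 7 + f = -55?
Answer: -1/1406 ≈ -0.00071124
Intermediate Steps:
f = -62 (f = -7 - 55 = -62)
X(v) = -62 + v (X(v) = v - 62 = -62 + v)
1/((S(-11, -4)*(-97) - 68) + X(276)) = 1/((-4*(-4)*(-97) - 68) + (-62 + 276)) = 1/((16*(-97) - 68) + 214) = 1/((-1552 - 68) + 214) = 1/(-1620 + 214) = 1/(-1406) = -1/1406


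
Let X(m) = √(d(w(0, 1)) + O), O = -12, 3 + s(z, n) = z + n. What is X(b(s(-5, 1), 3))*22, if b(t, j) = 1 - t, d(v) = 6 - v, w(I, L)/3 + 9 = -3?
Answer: 22*√30 ≈ 120.50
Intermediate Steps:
w(I, L) = -36 (w(I, L) = -27 + 3*(-3) = -27 - 9 = -36)
s(z, n) = -3 + n + z (s(z, n) = -3 + (z + n) = -3 + (n + z) = -3 + n + z)
X(m) = √30 (X(m) = √((6 - 1*(-36)) - 12) = √((6 + 36) - 12) = √(42 - 12) = √30)
X(b(s(-5, 1), 3))*22 = √30*22 = 22*√30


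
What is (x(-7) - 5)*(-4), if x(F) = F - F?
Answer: 20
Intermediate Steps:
x(F) = 0
(x(-7) - 5)*(-4) = (0 - 5)*(-4) = -5*(-4) = 20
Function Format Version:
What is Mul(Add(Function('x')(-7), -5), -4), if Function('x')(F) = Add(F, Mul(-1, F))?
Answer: 20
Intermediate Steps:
Function('x')(F) = 0
Mul(Add(Function('x')(-7), -5), -4) = Mul(Add(0, -5), -4) = Mul(-5, -4) = 20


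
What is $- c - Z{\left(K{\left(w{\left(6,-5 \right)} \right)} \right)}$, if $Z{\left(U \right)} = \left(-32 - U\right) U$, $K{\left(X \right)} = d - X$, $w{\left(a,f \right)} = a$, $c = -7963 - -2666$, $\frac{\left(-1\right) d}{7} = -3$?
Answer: $6002$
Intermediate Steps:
$d = 21$ ($d = \left(-7\right) \left(-3\right) = 21$)
$c = -5297$ ($c = -7963 + 2666 = -5297$)
$K{\left(X \right)} = 21 - X$
$Z{\left(U \right)} = U \left(-32 - U\right)$
$- c - Z{\left(K{\left(w{\left(6,-5 \right)} \right)} \right)} = \left(-1\right) \left(-5297\right) - - \left(21 - 6\right) \left(32 + \left(21 - 6\right)\right) = 5297 - - \left(21 - 6\right) \left(32 + \left(21 - 6\right)\right) = 5297 - \left(-1\right) 15 \left(32 + 15\right) = 5297 - \left(-1\right) 15 \cdot 47 = 5297 - -705 = 5297 + 705 = 6002$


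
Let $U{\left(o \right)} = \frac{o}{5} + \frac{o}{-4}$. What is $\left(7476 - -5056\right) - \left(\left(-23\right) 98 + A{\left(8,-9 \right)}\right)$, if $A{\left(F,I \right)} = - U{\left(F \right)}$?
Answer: $\frac{73928}{5} \approx 14786.0$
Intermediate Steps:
$U{\left(o \right)} = - \frac{o}{20}$ ($U{\left(o \right)} = o \frac{1}{5} + o \left(- \frac{1}{4}\right) = \frac{o}{5} - \frac{o}{4} = - \frac{o}{20}$)
$A{\left(F,I \right)} = \frac{F}{20}$ ($A{\left(F,I \right)} = - \frac{\left(-1\right) F}{20} = \frac{F}{20}$)
$\left(7476 - -5056\right) - \left(\left(-23\right) 98 + A{\left(8,-9 \right)}\right) = \left(7476 - -5056\right) - \left(\left(-23\right) 98 + \frac{1}{20} \cdot 8\right) = \left(7476 + 5056\right) - \left(-2254 + \frac{2}{5}\right) = 12532 - - \frac{11268}{5} = 12532 + \frac{11268}{5} = \frac{73928}{5}$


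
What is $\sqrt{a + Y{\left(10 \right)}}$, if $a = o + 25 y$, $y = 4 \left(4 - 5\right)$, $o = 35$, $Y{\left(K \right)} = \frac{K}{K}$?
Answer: $8 i \approx 8.0 i$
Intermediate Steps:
$Y{\left(K \right)} = 1$
$y = -4$ ($y = 4 \left(-1\right) = -4$)
$a = -65$ ($a = 35 + 25 \left(-4\right) = 35 - 100 = -65$)
$\sqrt{a + Y{\left(10 \right)}} = \sqrt{-65 + 1} = \sqrt{-64} = 8 i$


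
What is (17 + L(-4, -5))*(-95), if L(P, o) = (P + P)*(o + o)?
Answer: -9215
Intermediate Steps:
L(P, o) = 4*P*o (L(P, o) = (2*P)*(2*o) = 4*P*o)
(17 + L(-4, -5))*(-95) = (17 + 4*(-4)*(-5))*(-95) = (17 + 80)*(-95) = 97*(-95) = -9215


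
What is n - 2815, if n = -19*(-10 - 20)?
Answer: -2245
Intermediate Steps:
n = 570 (n = -19*(-30) = 570)
n - 2815 = 570 - 2815 = -2245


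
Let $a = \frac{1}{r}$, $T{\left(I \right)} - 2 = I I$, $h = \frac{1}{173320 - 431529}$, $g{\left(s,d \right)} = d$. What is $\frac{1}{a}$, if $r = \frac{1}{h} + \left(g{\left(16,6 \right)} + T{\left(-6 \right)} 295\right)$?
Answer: $-246993$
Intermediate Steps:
$h = - \frac{1}{258209}$ ($h = \frac{1}{-258209} = - \frac{1}{258209} \approx -3.8728 \cdot 10^{-6}$)
$T{\left(I \right)} = 2 + I^{2}$ ($T{\left(I \right)} = 2 + I I = 2 + I^{2}$)
$r = -246993$ ($r = \frac{1}{- \frac{1}{258209}} + \left(6 + \left(2 + \left(-6\right)^{2}\right) 295\right) = -258209 + \left(6 + \left(2 + 36\right) 295\right) = -258209 + \left(6 + 38 \cdot 295\right) = -258209 + \left(6 + 11210\right) = -258209 + 11216 = -246993$)
$a = - \frac{1}{246993}$ ($a = \frac{1}{-246993} = - \frac{1}{246993} \approx -4.0487 \cdot 10^{-6}$)
$\frac{1}{a} = \frac{1}{- \frac{1}{246993}} = -246993$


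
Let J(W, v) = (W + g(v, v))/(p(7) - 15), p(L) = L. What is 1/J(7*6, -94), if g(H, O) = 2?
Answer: -2/11 ≈ -0.18182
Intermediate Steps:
J(W, v) = -¼ - W/8 (J(W, v) = (W + 2)/(7 - 15) = (2 + W)/(-8) = (2 + W)*(-⅛) = -¼ - W/8)
1/J(7*6, -94) = 1/(-¼ - 7*6/8) = 1/(-¼ - ⅛*42) = 1/(-¼ - 21/4) = 1/(-11/2) = -2/11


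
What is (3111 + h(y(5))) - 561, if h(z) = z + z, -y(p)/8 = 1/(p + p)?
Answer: 12742/5 ≈ 2548.4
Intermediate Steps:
y(p) = -4/p (y(p) = -8/(p + p) = -8*1/(2*p) = -4/p)
h(z) = 2*z
(3111 + h(y(5))) - 561 = (3111 + 2*(-4/5)) - 561 = (3111 + 2*(-4*⅕)) - 561 = (3111 + 2*(-⅘)) - 561 = (3111 - 8/5) - 561 = 15547/5 - 561 = 12742/5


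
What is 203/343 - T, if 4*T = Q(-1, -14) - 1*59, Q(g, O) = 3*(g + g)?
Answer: 3301/196 ≈ 16.842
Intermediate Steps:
Q(g, O) = 6*g (Q(g, O) = 3*(2*g) = 6*g)
T = -65/4 (T = (6*(-1) - 1*59)/4 = (-6 - 59)/4 = (1/4)*(-65) = -65/4 ≈ -16.250)
203/343 - T = 203/343 - 1*(-65/4) = 203*(1/343) + 65/4 = 29/49 + 65/4 = 3301/196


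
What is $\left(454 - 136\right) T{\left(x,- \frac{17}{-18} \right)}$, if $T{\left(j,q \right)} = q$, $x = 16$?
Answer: $\frac{901}{3} \approx 300.33$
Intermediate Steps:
$\left(454 - 136\right) T{\left(x,- \frac{17}{-18} \right)} = \left(454 - 136\right) \left(- \frac{17}{-18}\right) = 318 \left(\left(-17\right) \left(- \frac{1}{18}\right)\right) = 318 \cdot \frac{17}{18} = \frac{901}{3}$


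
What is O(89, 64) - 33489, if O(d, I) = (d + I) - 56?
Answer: -33392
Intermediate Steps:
O(d, I) = -56 + I + d (O(d, I) = (I + d) - 56 = -56 + I + d)
O(89, 64) - 33489 = (-56 + 64 + 89) - 33489 = 97 - 33489 = -33392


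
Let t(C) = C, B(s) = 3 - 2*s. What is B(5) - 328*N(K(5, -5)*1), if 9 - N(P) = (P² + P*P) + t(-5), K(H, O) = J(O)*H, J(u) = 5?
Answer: 405401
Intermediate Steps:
K(H, O) = 5*H
N(P) = 14 - 2*P² (N(P) = 9 - ((P² + P*P) - 5) = 9 - ((P² + P²) - 5) = 9 - (2*P² - 5) = 9 - (-5 + 2*P²) = 9 + (5 - 2*P²) = 14 - 2*P²)
B(5) - 328*N(K(5, -5)*1) = (3 - 2*5) - 328*(14 - 2*((5*5)*1)²) = (3 - 10) - 328*(14 - 2*(25*1)²) = -7 - 328*(14 - 2*25²) = -7 - 328*(14 - 2*625) = -7 - 328*(14 - 1250) = -7 - 328*(-1236) = -7 + 405408 = 405401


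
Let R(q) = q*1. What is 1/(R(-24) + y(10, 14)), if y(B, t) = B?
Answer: -1/14 ≈ -0.071429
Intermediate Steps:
R(q) = q
1/(R(-24) + y(10, 14)) = 1/(-24 + 10) = 1/(-14) = -1/14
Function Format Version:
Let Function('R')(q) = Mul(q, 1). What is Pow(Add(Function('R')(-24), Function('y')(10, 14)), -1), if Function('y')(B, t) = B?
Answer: Rational(-1, 14) ≈ -0.071429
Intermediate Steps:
Function('R')(q) = q
Pow(Add(Function('R')(-24), Function('y')(10, 14)), -1) = Pow(Add(-24, 10), -1) = Pow(-14, -1) = Rational(-1, 14)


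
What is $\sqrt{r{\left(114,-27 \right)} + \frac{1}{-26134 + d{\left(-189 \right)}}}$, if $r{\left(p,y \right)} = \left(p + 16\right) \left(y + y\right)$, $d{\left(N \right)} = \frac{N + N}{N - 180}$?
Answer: $\frac{i \sqrt{2014756487455903}}{535726} \approx 83.785 i$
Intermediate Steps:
$d{\left(N \right)} = \frac{2 N}{-180 + N}$
$r{\left(p,y \right)} = 2 y \left(16 + p\right)$ ($r{\left(p,y \right)} = \left(16 + p\right) 2 y = 2 y \left(16 + p\right)$)
$\sqrt{r{\left(114,-27 \right)} + \frac{1}{-26134 + d{\left(-189 \right)}}} = \sqrt{2 \left(-27\right) \left(16 + 114\right) + \frac{1}{-26134 + 2 \left(-189\right) \frac{1}{-180 - 189}}} = \sqrt{2 \left(-27\right) 130 + \frac{1}{-26134 + 2 \left(-189\right) \frac{1}{-369}}} = \sqrt{-7020 + \frac{1}{-26134 + 2 \left(-189\right) \left(- \frac{1}{369}\right)}} = \sqrt{-7020 + \frac{1}{-26134 + \frac{42}{41}}} = \sqrt{-7020 + \frac{1}{- \frac{1071452}{41}}} = \sqrt{-7020 - \frac{41}{1071452}} = \sqrt{- \frac{7521593081}{1071452}} = \frac{i \sqrt{2014756487455903}}{535726}$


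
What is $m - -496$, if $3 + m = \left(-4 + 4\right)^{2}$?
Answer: $493$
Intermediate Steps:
$m = -3$ ($m = -3 + \left(-4 + 4\right)^{2} = -3 + 0^{2} = -3 + 0 = -3$)
$m - -496 = -3 - -496 = -3 + 496 = 493$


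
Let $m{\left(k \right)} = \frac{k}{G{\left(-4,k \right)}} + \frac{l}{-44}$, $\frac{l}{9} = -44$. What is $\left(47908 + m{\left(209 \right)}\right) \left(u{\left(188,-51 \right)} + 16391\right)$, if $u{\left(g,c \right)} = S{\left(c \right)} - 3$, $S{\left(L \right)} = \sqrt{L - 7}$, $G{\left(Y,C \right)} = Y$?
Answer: $784407523 + \frac{191459 i \sqrt{58}}{4} \approx 7.8441 \cdot 10^{8} + 3.6453 \cdot 10^{5} i$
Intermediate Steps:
$l = -396$ ($l = 9 \left(-44\right) = -396$)
$S{\left(L \right)} = \sqrt{-7 + L}$
$u{\left(g,c \right)} = -3 + \sqrt{-7 + c}$ ($u{\left(g,c \right)} = \sqrt{-7 + c} - 3 = -3 + \sqrt{-7 + c}$)
$m{\left(k \right)} = 9 - \frac{k}{4}$ ($m{\left(k \right)} = \frac{k}{-4} - \frac{396}{-44} = k \left(- \frac{1}{4}\right) - -9 = - \frac{k}{4} + 9 = 9 - \frac{k}{4}$)
$\left(47908 + m{\left(209 \right)}\right) \left(u{\left(188,-51 \right)} + 16391\right) = \left(47908 + \left(9 - \frac{209}{4}\right)\right) \left(\left(-3 + \sqrt{-7 - 51}\right) + 16391\right) = \left(47908 + \left(9 - \frac{209}{4}\right)\right) \left(\left(-3 + \sqrt{-58}\right) + 16391\right) = \left(47908 - \frac{173}{4}\right) \left(\left(-3 + i \sqrt{58}\right) + 16391\right) = \frac{191459 \left(16388 + i \sqrt{58}\right)}{4} = 784407523 + \frac{191459 i \sqrt{58}}{4}$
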